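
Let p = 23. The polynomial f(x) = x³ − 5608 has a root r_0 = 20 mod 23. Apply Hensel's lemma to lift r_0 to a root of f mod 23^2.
r_1 = 480 (mod 529)

Hensel: r_{i+1} = r_i − f(r_i)/f′(r_i) mod 23^{i+2}, where f′(x) = 3x². Iterate:
  r_0 = 20 (mod 23)
  r_1 = 480 (mod 529)
Final: r = 480 with f(r) ≡ 0 mod 23^2.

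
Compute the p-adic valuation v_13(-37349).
v_13(-37349) = 3

v_13(n) is the largest exponent k such that 13^k divides n. Factor out: -37349 = -13^3 · 17. (Sign doesn't affect v_p.) So v_13(-37349) = 3.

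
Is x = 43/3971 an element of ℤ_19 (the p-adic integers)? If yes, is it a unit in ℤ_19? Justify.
x ∉ ℤ_19 (v_19(x) = -2 < 0)

ℤ_19 = {x ∈ ℚ_19 : v_19(x) ≥ 0} and ℤ_19^× = {x ∈ ℤ_19 : v_19(x) = 0}. Here v_19(43/3971) = v_19(num) − v_19(den) = -2; compare against these criteria.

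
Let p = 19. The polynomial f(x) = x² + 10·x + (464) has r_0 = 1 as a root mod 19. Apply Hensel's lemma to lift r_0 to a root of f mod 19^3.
r_2 = 6670 (mod 6859)

Hensel: r_{i+1} = r_i − f(r_i)·(f′(r_i))^{-1} mod 19^{i+2}, f′(x) = 2x + 10. Iterate:
  r_0 = 1 (mod 19)
  r_1 = 172 (mod 361)
  r_2 = 6670 (mod 6859)
Final: r = 6670 satisfies f(r) ≡ 0 mod 19^3.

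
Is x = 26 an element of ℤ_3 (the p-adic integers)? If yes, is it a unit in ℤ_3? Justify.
x ∈ ℤ_3^× (unit); v_3(x) = 0

ℤ_3 = {x ∈ ℚ_3 : v_3(x) ≥ 0} and ℤ_3^× = {x ∈ ℤ_3 : v_3(x) = 0}. Here v_3(26) = v_3(num) − v_3(den) = 0; compare against these criteria.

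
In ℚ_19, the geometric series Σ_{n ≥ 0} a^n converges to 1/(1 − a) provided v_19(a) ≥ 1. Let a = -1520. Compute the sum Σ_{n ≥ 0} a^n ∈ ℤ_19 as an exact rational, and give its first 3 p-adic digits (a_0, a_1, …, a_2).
Σ a^n = 1/(1 − a) = 1/1521;  first 3 digits = (1, 15, 11)

v_19(a) = 1 ≥ 1, so the series converges in ℤ_19 to 1/(1 − a) = 1/(1 − (-1520)) = 1/1521. Expand this rational in ℤ_19: compute digits iteratively via d_i = x_i mod 19, x_{i+1} = (x_i − d_i)/19. The first 3 digits are (1, 15, 11).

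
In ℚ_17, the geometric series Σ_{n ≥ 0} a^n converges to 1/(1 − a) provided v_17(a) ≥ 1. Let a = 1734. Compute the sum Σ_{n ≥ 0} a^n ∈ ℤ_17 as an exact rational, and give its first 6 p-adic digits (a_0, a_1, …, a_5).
Σ a^n = 1/(1 − a) = -1/1733;  first 6 digits = (1, 0, 6, 0, 2, 2)

v_17(a) = 2 ≥ 1, so the series converges in ℤ_17 to 1/(1 − a) = 1/(1 − 1734) = -1/1733. Expand this rational in ℤ_17: compute digits iteratively via d_i = x_i mod 17, x_{i+1} = (x_i − d_i)/17. The first 6 digits are (1, 0, 6, 0, 2, 2).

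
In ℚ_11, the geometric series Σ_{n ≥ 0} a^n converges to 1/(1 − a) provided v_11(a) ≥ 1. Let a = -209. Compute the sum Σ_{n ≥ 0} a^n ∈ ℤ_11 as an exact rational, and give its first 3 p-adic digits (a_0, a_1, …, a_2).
Σ a^n = 1/(1 − a) = 1/210;  first 3 digits = (1, 3, 7)

v_11(a) = 1 ≥ 1, so the series converges in ℤ_11 to 1/(1 − a) = 1/(1 − (-209)) = 1/210. Expand this rational in ℤ_11: compute digits iteratively via d_i = x_i mod 11, x_{i+1} = (x_i − d_i)/11. The first 3 digits are (1, 3, 7).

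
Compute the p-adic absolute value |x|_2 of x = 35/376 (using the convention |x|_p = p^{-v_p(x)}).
|35/376|_2 = 8

Step 1 — compute v_2(x) by factoring powers of 2 out of the numerator and denominator: v_2(35/376) = -3. Step 2 — apply |x|_p = p^{-v_p(x)} = 2^{3} = 8.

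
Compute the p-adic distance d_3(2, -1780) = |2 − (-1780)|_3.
d_3(2, -1780) = 1/81

Step 1 — x − y = 2 − (-1780) = 1782. Step 2 — v_3(1782) = 4 (factor: 1782 = (3^4 · 22); the sign does not affect v_p). Step 3 — |x − y|_3 = 3^{-4} = 1/81.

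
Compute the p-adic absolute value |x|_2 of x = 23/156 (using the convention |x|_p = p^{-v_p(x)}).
|23/156|_2 = 4

Step 1 — compute v_2(x) by factoring powers of 2 out of the numerator and denominator: v_2(23/156) = -2. Step 2 — apply |x|_p = p^{-v_p(x)} = 2^{2} = 4.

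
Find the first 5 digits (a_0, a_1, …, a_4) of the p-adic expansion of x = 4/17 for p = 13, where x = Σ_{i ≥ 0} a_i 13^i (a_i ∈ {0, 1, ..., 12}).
(a_0, …, a_4) = (1, 3, 12, 9, 0)

v_13(4/17) = 0 (numerator and denominator both coprime to 13), so x ∈ ℤ_13^×. Compute digits iteratively via a_i = x_i mod 13, x_{i+1} = (x_i − a_i)/13, with x_0 = x:
  x_0 = 4/17;  a_0 = 1;  x_1 = (x_0 − 1)/13 = -1/17
  x_1 = -1/17;  a_1 = 3;  x_2 = (x_1 − 3)/13 = -4/17
  x_2 = -4/17;  a_2 = 12;  x_3 = (x_2 − 12)/13 = -16/17
  x_3 = -16/17;  a_3 = 9;  x_4 = (x_3 − 9)/13 = -13/17
  x_4 = -13/17;  a_4 = 0;  x_5 = (x_4 − 0)/13 = -1/17
Digits: (1, 3, 12, 9, 0).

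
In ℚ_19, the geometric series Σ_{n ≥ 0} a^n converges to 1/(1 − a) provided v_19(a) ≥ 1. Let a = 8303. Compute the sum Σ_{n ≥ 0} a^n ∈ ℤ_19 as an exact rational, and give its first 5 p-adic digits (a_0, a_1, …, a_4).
Σ a^n = 1/(1 − a) = -1/8302;  first 5 digits = (1, 0, 4, 1, 16)

v_19(a) = 2 ≥ 1, so the series converges in ℤ_19 to 1/(1 − a) = 1/(1 − 8303) = -1/8302. Expand this rational in ℤ_19: compute digits iteratively via d_i = x_i mod 19, x_{i+1} = (x_i − d_i)/19. The first 5 digits are (1, 0, 4, 1, 16).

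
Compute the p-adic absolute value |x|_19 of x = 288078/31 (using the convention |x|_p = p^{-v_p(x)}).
|288078/31|_19 = 1/6859

Step 1 — compute v_19(x) by factoring powers of 19 out of the numerator and denominator: v_19(288078/31) = 3. Step 2 — apply |x|_p = p^{-v_p(x)} = 19^{-3} = 1/6859.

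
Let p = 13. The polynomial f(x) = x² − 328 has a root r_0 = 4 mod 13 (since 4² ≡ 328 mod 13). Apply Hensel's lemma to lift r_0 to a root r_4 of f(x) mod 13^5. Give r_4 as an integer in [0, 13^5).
r_4 = 113273 (mod 371293)

Hensel's recurrence: r_{i+1} = r_i − f(r_i)·(f′(r_i))^{-1} mod 13^{i+2}, with f′(x) = 2x. Iterate:
  r_0 = 4 (mod 13)
  r_1 = 43 (mod 169)
  r_2 = 1226 (mod 2197)
  r_3 = 27590 (mod 28561)
  r_4 = 113273 (mod 371293)
Final: r_4 = 113273, and one checks f(r_4) ≡ 0 mod 13^5.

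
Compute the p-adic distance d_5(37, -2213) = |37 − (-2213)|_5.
d_5(37, -2213) = 1/125

Step 1 — x − y = 37 − (-2213) = 2250. Step 2 — v_5(2250) = 3 (factor: 2250 = (5^3 · 18); the sign does not affect v_p). Step 3 — |x − y|_5 = 5^{-3} = 1/125.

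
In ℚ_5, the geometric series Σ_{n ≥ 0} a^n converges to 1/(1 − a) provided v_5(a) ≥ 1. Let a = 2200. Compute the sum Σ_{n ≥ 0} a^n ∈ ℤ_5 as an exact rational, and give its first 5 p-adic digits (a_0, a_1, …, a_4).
Σ a^n = 1/(1 − a) = -1/2199;  first 5 digits = (1, 0, 3, 2, 2)

v_5(a) = 2 ≥ 1, so the series converges in ℤ_5 to 1/(1 − a) = 1/(1 − 2200) = -1/2199. Expand this rational in ℤ_5: compute digits iteratively via d_i = x_i mod 5, x_{i+1} = (x_i − d_i)/5. The first 5 digits are (1, 0, 3, 2, 2).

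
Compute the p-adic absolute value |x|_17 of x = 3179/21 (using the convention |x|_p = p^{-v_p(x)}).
|3179/21|_17 = 1/289

Step 1 — compute v_17(x) by factoring powers of 17 out of the numerator and denominator: v_17(3179/21) = 2. Step 2 — apply |x|_p = p^{-v_p(x)} = 17^{-2} = 1/289.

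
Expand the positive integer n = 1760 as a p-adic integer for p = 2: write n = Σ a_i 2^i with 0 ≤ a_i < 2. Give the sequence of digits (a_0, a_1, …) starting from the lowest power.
(a_0, a_1, …) = (0, 0, 0, 0, 0, 1, 1, 1, 0, 1, 1)

Repeated division by 2 gives the digits low-to-high: 1760 = 1·2^5 + 1·2^6 + 1·2^7 + 1·2^9 + 1·2^10. Digit sequence: (0, 0, 0, 0, 0, 1, 1, 1, 0, 1, 1).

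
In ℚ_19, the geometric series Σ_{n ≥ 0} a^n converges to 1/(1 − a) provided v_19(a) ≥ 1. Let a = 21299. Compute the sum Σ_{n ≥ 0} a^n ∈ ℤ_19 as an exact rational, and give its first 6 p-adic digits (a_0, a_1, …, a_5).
Σ a^n = 1/(1 − a) = -1/21298;  first 6 digits = (1, 0, 2, 3, 4, 12)

v_19(a) = 2 ≥ 1, so the series converges in ℤ_19 to 1/(1 − a) = 1/(1 − 21299) = -1/21298. Expand this rational in ℤ_19: compute digits iteratively via d_i = x_i mod 19, x_{i+1} = (x_i − d_i)/19. The first 6 digits are (1, 0, 2, 3, 4, 12).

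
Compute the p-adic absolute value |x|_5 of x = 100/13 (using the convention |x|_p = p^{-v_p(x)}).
|100/13|_5 = 1/25

Step 1 — compute v_5(x) by factoring powers of 5 out of the numerator and denominator: v_5(100/13) = 2. Step 2 — apply |x|_p = p^{-v_p(x)} = 5^{-2} = 1/25.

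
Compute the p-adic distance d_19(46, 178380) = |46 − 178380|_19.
d_19(46, 178380) = 1/6859

Step 1 — x − y = 46 − 178380 = -178334. Step 2 — v_19(-178334) = 3 (factor: -178334 = −(19^3 · 26); the sign does not affect v_p). Step 3 — |x − y|_19 = 19^{-3} = 1/6859.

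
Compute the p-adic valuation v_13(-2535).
v_13(-2535) = 2

v_13(n) is the largest exponent k such that 13^k divides n. Factor out: -2535 = -13^2 · 15. (Sign doesn't affect v_p.) So v_13(-2535) = 2.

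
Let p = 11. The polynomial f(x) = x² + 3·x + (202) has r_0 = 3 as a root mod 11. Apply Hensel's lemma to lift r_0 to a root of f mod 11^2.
r_1 = 113 (mod 121)

Hensel: r_{i+1} = r_i − f(r_i)·(f′(r_i))^{-1} mod 11^{i+2}, f′(x) = 2x + 3. Iterate:
  r_0 = 3 (mod 11)
  r_1 = 113 (mod 121)
Final: r = 113 satisfies f(r) ≡ 0 mod 11^2.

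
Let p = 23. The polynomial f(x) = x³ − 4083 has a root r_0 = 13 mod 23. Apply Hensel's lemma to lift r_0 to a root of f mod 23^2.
r_1 = 312 (mod 529)

Hensel: r_{i+1} = r_i − f(r_i)/f′(r_i) mod 23^{i+2}, where f′(x) = 3x². Iterate:
  r_0 = 13 (mod 23)
  r_1 = 312 (mod 529)
Final: r = 312 with f(r) ≡ 0 mod 23^2.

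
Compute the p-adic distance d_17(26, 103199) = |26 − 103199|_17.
d_17(26, 103199) = 1/4913

Step 1 — x − y = 26 − 103199 = -103173. Step 2 — v_17(-103173) = 3 (factor: -103173 = −(17^3 · 21); the sign does not affect v_p). Step 3 — |x − y|_17 = 17^{-3} = 1/4913.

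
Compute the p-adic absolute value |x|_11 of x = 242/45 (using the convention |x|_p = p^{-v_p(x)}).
|242/45|_11 = 1/121

Step 1 — compute v_11(x) by factoring powers of 11 out of the numerator and denominator: v_11(242/45) = 2. Step 2 — apply |x|_p = p^{-v_p(x)} = 11^{-2} = 1/121.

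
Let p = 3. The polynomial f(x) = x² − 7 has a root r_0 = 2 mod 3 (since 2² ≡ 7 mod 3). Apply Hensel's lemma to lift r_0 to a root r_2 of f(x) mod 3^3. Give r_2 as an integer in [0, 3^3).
r_2 = 14 (mod 27)

Hensel's recurrence: r_{i+1} = r_i − f(r_i)·(f′(r_i))^{-1} mod 3^{i+2}, with f′(x) = 2x. Iterate:
  r_0 = 2 (mod 3)
  r_1 = 5 (mod 9)
  r_2 = 14 (mod 27)
Final: r_2 = 14, and one checks f(r_2) ≡ 0 mod 3^3.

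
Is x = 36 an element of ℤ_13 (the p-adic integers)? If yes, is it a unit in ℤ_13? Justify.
x ∈ ℤ_13^× (unit); v_13(x) = 0

ℤ_13 = {x ∈ ℚ_13 : v_13(x) ≥ 0} and ℤ_13^× = {x ∈ ℤ_13 : v_13(x) = 0}. Here v_13(36) = v_13(num) − v_13(den) = 0; compare against these criteria.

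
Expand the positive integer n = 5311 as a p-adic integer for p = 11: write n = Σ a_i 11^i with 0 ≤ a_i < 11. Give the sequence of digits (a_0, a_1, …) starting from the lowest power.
(a_0, a_1, …) = (9, 9, 10, 3)

Repeated division by 11 gives the digits low-to-high: 5311 = 9 + 9·11^1 + 10·11^2 + 3·11^3. Digit sequence: (9, 9, 10, 3).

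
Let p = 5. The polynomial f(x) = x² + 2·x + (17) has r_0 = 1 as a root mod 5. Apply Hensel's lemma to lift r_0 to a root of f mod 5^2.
r_1 = 21 (mod 25)

Hensel: r_{i+1} = r_i − f(r_i)·(f′(r_i))^{-1} mod 5^{i+2}, f′(x) = 2x + 2. Iterate:
  r_0 = 1 (mod 5)
  r_1 = 21 (mod 25)
Final: r = 21 satisfies f(r) ≡ 0 mod 5^2.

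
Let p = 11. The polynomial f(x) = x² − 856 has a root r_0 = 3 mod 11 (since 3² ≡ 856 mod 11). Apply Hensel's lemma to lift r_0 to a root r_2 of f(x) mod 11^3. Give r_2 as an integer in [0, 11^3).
r_2 = 366 (mod 1331)

Hensel's recurrence: r_{i+1} = r_i − f(r_i)·(f′(r_i))^{-1} mod 11^{i+2}, with f′(x) = 2x. Iterate:
  r_0 = 3 (mod 11)
  r_1 = 3 (mod 121)
  r_2 = 366 (mod 1331)
Final: r_2 = 366, and one checks f(r_2) ≡ 0 mod 11^3.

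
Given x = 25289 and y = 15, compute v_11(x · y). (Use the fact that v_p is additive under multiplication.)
v_11(379335) = 3

v_p(x) = 3 (factor: 25289 = 11^3 · 19); v_p(y) = 0 (factor: 15 = 11^0 · 15). Additivity: v_p(xy) = v_p(x) + v_p(y) = 3 + 0 = 3. (Direct check: xy = 379335 = 11^3 · (285).)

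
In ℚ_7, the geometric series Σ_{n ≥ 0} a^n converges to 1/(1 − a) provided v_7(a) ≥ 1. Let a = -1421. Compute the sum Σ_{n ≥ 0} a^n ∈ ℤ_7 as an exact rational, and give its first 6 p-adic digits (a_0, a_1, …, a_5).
Σ a^n = 1/(1 − a) = 1/1422;  first 6 digits = (1, 0, 6, 2, 0, 1)

v_7(a) = 2 ≥ 1, so the series converges in ℤ_7 to 1/(1 − a) = 1/(1 − (-1421)) = 1/1422. Expand this rational in ℤ_7: compute digits iteratively via d_i = x_i mod 7, x_{i+1} = (x_i − d_i)/7. The first 6 digits are (1, 0, 6, 2, 0, 1).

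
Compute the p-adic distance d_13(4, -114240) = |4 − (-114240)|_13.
d_13(4, -114240) = 1/28561

Step 1 — x − y = 4 − (-114240) = 114244. Step 2 — v_13(114244) = 4 (factor: 114244 = (13^4 · 4); the sign does not affect v_p). Step 3 — |x − y|_13 = 13^{-4} = 1/28561.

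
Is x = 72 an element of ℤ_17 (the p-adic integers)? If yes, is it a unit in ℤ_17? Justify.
x ∈ ℤ_17^× (unit); v_17(x) = 0

ℤ_17 = {x ∈ ℚ_17 : v_17(x) ≥ 0} and ℤ_17^× = {x ∈ ℤ_17 : v_17(x) = 0}. Here v_17(72) = v_17(num) − v_17(den) = 0; compare against these criteria.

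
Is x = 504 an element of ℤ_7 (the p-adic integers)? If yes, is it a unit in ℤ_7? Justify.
x ∈ ℤ_7 but not a unit; v_7(x) = 1 > 0

ℤ_7 = {x ∈ ℚ_7 : v_7(x) ≥ 0} and ℤ_7^× = {x ∈ ℤ_7 : v_7(x) = 0}. Here v_7(504) = v_7(num) − v_7(den) = 1; compare against these criteria.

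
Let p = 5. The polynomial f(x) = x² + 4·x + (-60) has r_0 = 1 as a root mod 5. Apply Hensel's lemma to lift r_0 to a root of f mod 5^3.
r_2 = 6 (mod 125)

Hensel: r_{i+1} = r_i − f(r_i)·(f′(r_i))^{-1} mod 5^{i+2}, f′(x) = 2x + 4. Iterate:
  r_0 = 1 (mod 5)
  r_1 = 6 (mod 25)
  r_2 = 6 (mod 125)
Final: r = 6 satisfies f(r) ≡ 0 mod 5^3.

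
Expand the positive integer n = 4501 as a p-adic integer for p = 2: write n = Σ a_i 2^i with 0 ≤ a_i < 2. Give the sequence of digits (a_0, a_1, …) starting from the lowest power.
(a_0, a_1, …) = (1, 0, 1, 0, 1, 0, 0, 1, 1, 0, 0, 0, 1)

Repeated division by 2 gives the digits low-to-high: 4501 = 1 + 1·2^2 + 1·2^4 + 1·2^7 + 1·2^8 + 1·2^12. Digit sequence: (1, 0, 1, 0, 1, 0, 0, 1, 1, 0, 0, 0, 1).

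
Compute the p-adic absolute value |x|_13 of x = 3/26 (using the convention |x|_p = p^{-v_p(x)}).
|3/26|_13 = 13

Step 1 — compute v_13(x) by factoring powers of 13 out of the numerator and denominator: v_13(3/26) = -1. Step 2 — apply |x|_p = p^{-v_p(x)} = 13^{1} = 13.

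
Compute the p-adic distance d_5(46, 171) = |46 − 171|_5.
d_5(46, 171) = 1/125

Step 1 — x − y = 46 − 171 = -125. Step 2 — v_5(-125) = 3 (factor: -125 = −(5^3 · 1); the sign does not affect v_p). Step 3 — |x − y|_5 = 5^{-3} = 1/125.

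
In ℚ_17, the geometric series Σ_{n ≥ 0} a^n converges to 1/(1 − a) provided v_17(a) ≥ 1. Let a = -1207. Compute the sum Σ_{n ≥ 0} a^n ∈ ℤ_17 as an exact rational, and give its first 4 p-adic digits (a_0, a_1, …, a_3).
Σ a^n = 1/(1 − a) = 1/1208;  first 4 digits = (1, 14, 4, 14)

v_17(a) = 1 ≥ 1, so the series converges in ℤ_17 to 1/(1 − a) = 1/(1 − (-1207)) = 1/1208. Expand this rational in ℤ_17: compute digits iteratively via d_i = x_i mod 17, x_{i+1} = (x_i − d_i)/17. The first 4 digits are (1, 14, 4, 14).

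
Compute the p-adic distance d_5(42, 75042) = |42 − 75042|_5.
d_5(42, 75042) = 1/3125

Step 1 — x − y = 42 − 75042 = -75000. Step 2 — v_5(-75000) = 5 (factor: -75000 = −(5^5 · 24); the sign does not affect v_p). Step 3 — |x − y|_5 = 5^{-5} = 1/3125.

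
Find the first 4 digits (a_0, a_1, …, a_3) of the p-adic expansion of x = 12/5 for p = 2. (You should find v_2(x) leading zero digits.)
(a_0, …, a_3) = (0, 0, 1, 1)

v_2(12/5) = 2, so a_0 = ... = a_1 = 0. Factor out: x = 2^2 · u with u = 3/5 a unit in ℤ_2. Expand u iteratively via a_{v+i} = u_i mod 2, u_{i+1} = (u_i − a_{v+i})/2:
  u_0 = 3/5;  a_2 = 1;  u_1 = (u_0 − 1)/2 = -1/5
  u_1 = -1/5;  a_3 = 1;  u_2 = (u_1 − 1)/2 = -3/5
Digits: (0, 0, 1, 1).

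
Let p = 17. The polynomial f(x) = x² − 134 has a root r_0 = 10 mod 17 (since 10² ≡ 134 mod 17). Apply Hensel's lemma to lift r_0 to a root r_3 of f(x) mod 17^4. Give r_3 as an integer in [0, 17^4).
r_3 = 16109 (mod 83521)

Hensel's recurrence: r_{i+1} = r_i − f(r_i)·(f′(r_i))^{-1} mod 17^{i+2}, with f′(x) = 2x. Iterate:
  r_0 = 10 (mod 17)
  r_1 = 214 (mod 289)
  r_2 = 1370 (mod 4913)
  r_3 = 16109 (mod 83521)
Final: r_3 = 16109, and one checks f(r_3) ≡ 0 mod 17^4.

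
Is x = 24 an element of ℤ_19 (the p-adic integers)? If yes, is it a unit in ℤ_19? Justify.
x ∈ ℤ_19^× (unit); v_19(x) = 0

ℤ_19 = {x ∈ ℚ_19 : v_19(x) ≥ 0} and ℤ_19^× = {x ∈ ℤ_19 : v_19(x) = 0}. Here v_19(24) = v_19(num) − v_19(den) = 0; compare against these criteria.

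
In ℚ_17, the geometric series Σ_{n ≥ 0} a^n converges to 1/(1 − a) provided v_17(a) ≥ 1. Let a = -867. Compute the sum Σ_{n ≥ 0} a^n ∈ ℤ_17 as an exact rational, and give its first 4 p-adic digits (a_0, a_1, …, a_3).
Σ a^n = 1/(1 − a) = 1/868;  first 4 digits = (1, 0, 14, 16)

v_17(a) = 2 ≥ 1, so the series converges in ℤ_17 to 1/(1 − a) = 1/(1 − (-867)) = 1/868. Expand this rational in ℤ_17: compute digits iteratively via d_i = x_i mod 17, x_{i+1} = (x_i − d_i)/17. The first 4 digits are (1, 0, 14, 16).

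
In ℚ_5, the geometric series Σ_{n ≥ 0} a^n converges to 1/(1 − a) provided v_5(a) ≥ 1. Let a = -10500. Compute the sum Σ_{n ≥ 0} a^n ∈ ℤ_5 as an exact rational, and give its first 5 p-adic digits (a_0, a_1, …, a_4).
Σ a^n = 1/(1 − a) = 1/10501;  first 5 digits = (1, 0, 0, 1, 3)

v_5(a) = 3 ≥ 1, so the series converges in ℤ_5 to 1/(1 − a) = 1/(1 − (-10500)) = 1/10501. Expand this rational in ℤ_5: compute digits iteratively via d_i = x_i mod 5, x_{i+1} = (x_i − d_i)/5. The first 5 digits are (1, 0, 0, 1, 3).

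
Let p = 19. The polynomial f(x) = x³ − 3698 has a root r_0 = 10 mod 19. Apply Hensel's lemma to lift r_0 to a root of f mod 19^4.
r_3 = 121895 (mod 130321)

Hensel: r_{i+1} = r_i − f(r_i)/f′(r_i) mod 19^{i+2}, where f′(x) = 3x². Iterate:
  r_0 = 10 (mod 19)
  r_1 = 238 (mod 361)
  r_2 = 5292 (mod 6859)
  r_3 = 121895 (mod 130321)
Final: r = 121895 with f(r) ≡ 0 mod 19^4.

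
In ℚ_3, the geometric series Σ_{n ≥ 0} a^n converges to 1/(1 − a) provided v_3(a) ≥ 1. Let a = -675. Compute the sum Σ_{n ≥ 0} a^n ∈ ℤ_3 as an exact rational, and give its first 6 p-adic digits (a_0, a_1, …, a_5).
Σ a^n = 1/(1 − a) = 1/676;  first 6 digits = (1, 0, 0, 2, 0, 0)

v_3(a) = 3 ≥ 1, so the series converges in ℤ_3 to 1/(1 − a) = 1/(1 − (-675)) = 1/676. Expand this rational in ℤ_3: compute digits iteratively via d_i = x_i mod 3, x_{i+1} = (x_i − d_i)/3. The first 6 digits are (1, 0, 0, 2, 0, 0).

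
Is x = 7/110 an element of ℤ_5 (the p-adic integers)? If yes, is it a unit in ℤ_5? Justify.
x ∉ ℤ_5 (v_5(x) = -1 < 0)

ℤ_5 = {x ∈ ℚ_5 : v_5(x) ≥ 0} and ℤ_5^× = {x ∈ ℤ_5 : v_5(x) = 0}. Here v_5(7/110) = v_5(num) − v_5(den) = -1; compare against these criteria.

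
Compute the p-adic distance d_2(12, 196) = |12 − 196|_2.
d_2(12, 196) = 1/8

Step 1 — x − y = 12 − 196 = -184. Step 2 — v_2(-184) = 3 (factor: -184 = −(2^3 · 23); the sign does not affect v_p). Step 3 — |x − y|_2 = 2^{-3} = 1/8.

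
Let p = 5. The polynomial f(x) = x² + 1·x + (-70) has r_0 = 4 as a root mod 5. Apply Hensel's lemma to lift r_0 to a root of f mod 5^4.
r_3 = 79 (mod 625)

Hensel: r_{i+1} = r_i − f(r_i)·(f′(r_i))^{-1} mod 5^{i+2}, f′(x) = 2x + 1. Iterate:
  r_0 = 4 (mod 5)
  r_1 = 4 (mod 25)
  r_2 = 79 (mod 125)
  r_3 = 79 (mod 625)
Final: r = 79 satisfies f(r) ≡ 0 mod 5^4.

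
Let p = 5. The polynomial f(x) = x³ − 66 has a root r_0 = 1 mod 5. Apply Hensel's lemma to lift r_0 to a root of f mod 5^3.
r_2 = 81 (mod 125)

Hensel: r_{i+1} = r_i − f(r_i)/f′(r_i) mod 5^{i+2}, where f′(x) = 3x². Iterate:
  r_0 = 1 (mod 5)
  r_1 = 6 (mod 25)
  r_2 = 81 (mod 125)
Final: r = 81 with f(r) ≡ 0 mod 5^3.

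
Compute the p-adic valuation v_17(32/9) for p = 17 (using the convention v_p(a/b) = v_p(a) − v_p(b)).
v_17(32/9) = 0

Factor powers of 17 from the numerator and denominator of the reduced fraction: 32 = 17^0 · 32 and 9 = 17^0 · 9. Apply v_p(a/b) = v_p(a) − v_p(b): v_17(32/9) = 0 − 0 = 0.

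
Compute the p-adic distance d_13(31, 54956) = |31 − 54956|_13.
d_13(31, 54956) = 1/2197

Step 1 — x − y = 31 − 54956 = -54925. Step 2 — v_13(-54925) = 3 (factor: -54925 = −(13^3 · 25); the sign does not affect v_p). Step 3 — |x − y|_13 = 13^{-3} = 1/2197.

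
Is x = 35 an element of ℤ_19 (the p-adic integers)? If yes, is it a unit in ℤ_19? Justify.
x ∈ ℤ_19^× (unit); v_19(x) = 0

ℤ_19 = {x ∈ ℚ_19 : v_19(x) ≥ 0} and ℤ_19^× = {x ∈ ℤ_19 : v_19(x) = 0}. Here v_19(35) = v_19(num) − v_19(den) = 0; compare against these criteria.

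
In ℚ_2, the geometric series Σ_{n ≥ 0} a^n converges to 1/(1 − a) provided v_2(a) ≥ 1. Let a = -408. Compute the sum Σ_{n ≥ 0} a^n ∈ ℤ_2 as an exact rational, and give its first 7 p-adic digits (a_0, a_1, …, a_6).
Σ a^n = 1/(1 − a) = 1/409;  first 7 digits = (1, 0, 0, 1, 0, 1, 0)

v_2(a) = 3 ≥ 1, so the series converges in ℤ_2 to 1/(1 − a) = 1/(1 − (-408)) = 1/409. Expand this rational in ℤ_2: compute digits iteratively via d_i = x_i mod 2, x_{i+1} = (x_i − d_i)/2. The first 7 digits are (1, 0, 0, 1, 0, 1, 0).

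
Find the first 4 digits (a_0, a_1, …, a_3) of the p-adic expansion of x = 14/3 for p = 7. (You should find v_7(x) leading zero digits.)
(a_0, …, a_3) = (0, 3, 2, 2)

v_7(14/3) = 1, so a_0 = ... = a_0 = 0. Factor out: x = 7^1 · u with u = 2/3 a unit in ℤ_7. Expand u iteratively via a_{v+i} = u_i mod 7, u_{i+1} = (u_i − a_{v+i})/7:
  u_0 = 2/3;  a_1 = 3;  u_1 = (u_0 − 3)/7 = -1/3
  u_1 = -1/3;  a_2 = 2;  u_2 = (u_1 − 2)/7 = -1/3
  u_2 = -1/3;  a_3 = 2;  u_3 = (u_2 − 2)/7 = -1/3
Digits: (0, 3, 2, 2).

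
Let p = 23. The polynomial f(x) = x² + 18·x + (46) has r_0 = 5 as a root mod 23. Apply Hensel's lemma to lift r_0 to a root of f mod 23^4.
r_3 = 210938 (mod 279841)

Hensel: r_{i+1} = r_i − f(r_i)·(f′(r_i))^{-1} mod 23^{i+2}, f′(x) = 2x + 18. Iterate:
  r_0 = 5 (mod 23)
  r_1 = 396 (mod 529)
  r_2 = 4099 (mod 12167)
  r_3 = 210938 (mod 279841)
Final: r = 210938 satisfies f(r) ≡ 0 mod 23^4.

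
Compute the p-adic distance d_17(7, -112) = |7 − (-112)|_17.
d_17(7, -112) = 1/17

Step 1 — x − y = 7 − (-112) = 119. Step 2 — v_17(119) = 1 (factor: 119 = (17^1 · 7); the sign does not affect v_p). Step 3 — |x − y|_17 = 17^{-1} = 1/17.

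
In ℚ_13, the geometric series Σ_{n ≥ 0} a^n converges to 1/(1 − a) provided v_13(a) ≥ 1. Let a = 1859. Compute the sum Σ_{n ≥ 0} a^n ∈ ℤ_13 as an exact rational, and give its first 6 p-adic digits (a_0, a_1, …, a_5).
Σ a^n = 1/(1 − a) = -1/1858;  first 6 digits = (1, 0, 11, 0, 4, 9)

v_13(a) = 2 ≥ 1, so the series converges in ℤ_13 to 1/(1 − a) = 1/(1 − 1859) = -1/1858. Expand this rational in ℤ_13: compute digits iteratively via d_i = x_i mod 13, x_{i+1} = (x_i − d_i)/13. The first 6 digits are (1, 0, 11, 0, 4, 9).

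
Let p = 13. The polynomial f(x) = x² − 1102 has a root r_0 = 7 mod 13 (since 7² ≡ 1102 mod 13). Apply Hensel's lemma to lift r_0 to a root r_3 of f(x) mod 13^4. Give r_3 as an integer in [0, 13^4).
r_3 = 5623 (mod 28561)

Hensel's recurrence: r_{i+1} = r_i − f(r_i)·(f′(r_i))^{-1} mod 13^{i+2}, with f′(x) = 2x. Iterate:
  r_0 = 7 (mod 13)
  r_1 = 46 (mod 169)
  r_2 = 1229 (mod 2197)
  r_3 = 5623 (mod 28561)
Final: r_3 = 5623, and one checks f(r_3) ≡ 0 mod 13^4.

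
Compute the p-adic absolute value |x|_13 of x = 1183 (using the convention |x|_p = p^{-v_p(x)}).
|1183|_13 = 1/169

Step 1 — compute v_13(x) by factoring powers of 13 out of the numerator and denominator: v_13(1183) = 2. Step 2 — apply |x|_p = p^{-v_p(x)} = 13^{-2} = 1/169.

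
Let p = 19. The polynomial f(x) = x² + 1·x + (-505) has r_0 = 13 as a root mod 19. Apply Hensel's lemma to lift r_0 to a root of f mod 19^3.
r_2 = 1723 (mod 6859)

Hensel: r_{i+1} = r_i − f(r_i)·(f′(r_i))^{-1} mod 19^{i+2}, f′(x) = 2x + 1. Iterate:
  r_0 = 13 (mod 19)
  r_1 = 279 (mod 361)
  r_2 = 1723 (mod 6859)
Final: r = 1723 satisfies f(r) ≡ 0 mod 19^3.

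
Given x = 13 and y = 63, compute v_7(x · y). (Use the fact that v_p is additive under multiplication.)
v_7(819) = 1

v_p(x) = 0 (factor: 13 = 7^0 · 13); v_p(y) = 1 (factor: 63 = 7^1 · 9). Additivity: v_p(xy) = v_p(x) + v_p(y) = 0 + 1 = 1. (Direct check: xy = 819 = 7^1 · (117).)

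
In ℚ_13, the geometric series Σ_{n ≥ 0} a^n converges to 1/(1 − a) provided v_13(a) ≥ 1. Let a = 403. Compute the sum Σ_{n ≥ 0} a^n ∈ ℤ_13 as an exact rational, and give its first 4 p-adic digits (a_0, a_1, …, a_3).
Σ a^n = 1/(1 − a) = -1/402;  first 4 digits = (1, 5, 1, 4)

v_13(a) = 1 ≥ 1, so the series converges in ℤ_13 to 1/(1 − a) = 1/(1 − 403) = -1/402. Expand this rational in ℤ_13: compute digits iteratively via d_i = x_i mod 13, x_{i+1} = (x_i − d_i)/13. The first 4 digits are (1, 5, 1, 4).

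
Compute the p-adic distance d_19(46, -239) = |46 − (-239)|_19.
d_19(46, -239) = 1/19

Step 1 — x − y = 46 − (-239) = 285. Step 2 — v_19(285) = 1 (factor: 285 = (19^1 · 15); the sign does not affect v_p). Step 3 — |x − y|_19 = 19^{-1} = 1/19.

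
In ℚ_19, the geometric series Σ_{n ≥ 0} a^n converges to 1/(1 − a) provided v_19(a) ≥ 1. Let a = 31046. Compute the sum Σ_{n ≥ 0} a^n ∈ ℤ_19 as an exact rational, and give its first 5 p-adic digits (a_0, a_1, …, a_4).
Σ a^n = 1/(1 − a) = -1/31045;  first 5 digits = (1, 0, 10, 4, 5)

v_19(a) = 2 ≥ 1, so the series converges in ℤ_19 to 1/(1 − a) = 1/(1 − 31046) = -1/31045. Expand this rational in ℤ_19: compute digits iteratively via d_i = x_i mod 19, x_{i+1} = (x_i − d_i)/19. The first 5 digits are (1, 0, 10, 4, 5).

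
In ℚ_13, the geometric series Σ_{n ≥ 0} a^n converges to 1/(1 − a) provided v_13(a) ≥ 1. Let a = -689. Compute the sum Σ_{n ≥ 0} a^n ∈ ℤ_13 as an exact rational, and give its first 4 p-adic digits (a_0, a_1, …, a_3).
Σ a^n = 1/(1 − a) = 1/690;  first 4 digits = (1, 12, 9, 6)

v_13(a) = 1 ≥ 1, so the series converges in ℤ_13 to 1/(1 − a) = 1/(1 − (-689)) = 1/690. Expand this rational in ℤ_13: compute digits iteratively via d_i = x_i mod 13, x_{i+1} = (x_i − d_i)/13. The first 4 digits are (1, 12, 9, 6).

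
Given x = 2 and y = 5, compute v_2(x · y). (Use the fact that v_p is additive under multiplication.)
v_2(10) = 1

v_p(x) = 1 (factor: 2 = 2^1 · 1); v_p(y) = 0 (factor: 5 = 2^0 · 5). Additivity: v_p(xy) = v_p(x) + v_p(y) = 1 + 0 = 1. (Direct check: xy = 10 = 2^1 · (5).)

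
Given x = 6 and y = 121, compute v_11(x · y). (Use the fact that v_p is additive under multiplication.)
v_11(726) = 2

v_p(x) = 0 (factor: 6 = 11^0 · 6); v_p(y) = 2 (factor: 121 = 11^2 · 1). Additivity: v_p(xy) = v_p(x) + v_p(y) = 0 + 2 = 2. (Direct check: xy = 726 = 11^2 · (6).)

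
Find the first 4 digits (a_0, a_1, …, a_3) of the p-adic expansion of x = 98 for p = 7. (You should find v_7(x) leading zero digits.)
(a_0, …, a_3) = (0, 0, 2, 0)

v_7(98) = 2, so a_0 = ... = a_1 = 0. Factor out: x = 7^2 · u with u = 2 a unit in ℤ_7. Expand u iteratively via a_{v+i} = u_i mod 7, u_{i+1} = (u_i − a_{v+i})/7:
  u_0 = 2;  a_2 = 2;  u_1 = (u_0 − 2)/7 = 0
  u_1 = 0;  a_3 = 0;  u_2 = (u_1 − 0)/7 = 0
Digits: (0, 0, 2, 0).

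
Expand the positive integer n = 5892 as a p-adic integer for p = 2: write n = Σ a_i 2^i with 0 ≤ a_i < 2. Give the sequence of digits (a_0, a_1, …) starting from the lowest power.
(a_0, a_1, …) = (0, 0, 1, 0, 0, 0, 0, 0, 1, 1, 1, 0, 1)

Repeated division by 2 gives the digits low-to-high: 5892 = 1·2^2 + 1·2^8 + 1·2^9 + 1·2^10 + 1·2^12. Digit sequence: (0, 0, 1, 0, 0, 0, 0, 0, 1, 1, 1, 0, 1).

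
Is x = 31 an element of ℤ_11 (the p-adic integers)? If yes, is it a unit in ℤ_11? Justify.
x ∈ ℤ_11^× (unit); v_11(x) = 0

ℤ_11 = {x ∈ ℚ_11 : v_11(x) ≥ 0} and ℤ_11^× = {x ∈ ℤ_11 : v_11(x) = 0}. Here v_11(31) = v_11(num) − v_11(den) = 0; compare against these criteria.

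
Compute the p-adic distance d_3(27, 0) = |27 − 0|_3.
d_3(27, 0) = 1/27

Step 1 — x − y = 27 − 0 = 27. Step 2 — v_3(27) = 3 (factor: 27 = (3^3 · 1); the sign does not affect v_p). Step 3 — |x − y|_3 = 3^{-3} = 1/27.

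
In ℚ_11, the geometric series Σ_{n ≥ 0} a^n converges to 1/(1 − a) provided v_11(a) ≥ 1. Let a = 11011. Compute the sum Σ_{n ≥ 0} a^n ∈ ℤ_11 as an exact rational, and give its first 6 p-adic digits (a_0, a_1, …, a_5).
Σ a^n = 1/(1 − a) = -1/11010;  first 6 digits = (1, 0, 3, 8, 9, 4)

v_11(a) = 2 ≥ 1, so the series converges in ℤ_11 to 1/(1 − a) = 1/(1 − 11011) = -1/11010. Expand this rational in ℤ_11: compute digits iteratively via d_i = x_i mod 11, x_{i+1} = (x_i − d_i)/11. The first 6 digits are (1, 0, 3, 8, 9, 4).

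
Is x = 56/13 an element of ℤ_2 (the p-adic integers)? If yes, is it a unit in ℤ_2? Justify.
x ∈ ℤ_2 but not a unit; v_2(x) = 3 > 0

ℤ_2 = {x ∈ ℚ_2 : v_2(x) ≥ 0} and ℤ_2^× = {x ∈ ℤ_2 : v_2(x) = 0}. Here v_2(56/13) = v_2(num) − v_2(den) = 3; compare against these criteria.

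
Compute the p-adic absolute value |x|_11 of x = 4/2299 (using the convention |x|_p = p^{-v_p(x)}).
|4/2299|_11 = 121

Step 1 — compute v_11(x) by factoring powers of 11 out of the numerator and denominator: v_11(4/2299) = -2. Step 2 — apply |x|_p = p^{-v_p(x)} = 11^{2} = 121.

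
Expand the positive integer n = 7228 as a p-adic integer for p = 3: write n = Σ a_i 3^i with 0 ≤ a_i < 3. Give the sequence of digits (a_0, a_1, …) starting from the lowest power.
(a_0, a_1, …) = (1, 0, 2, 0, 2, 2, 0, 0, 1)

Repeated division by 3 gives the digits low-to-high: 7228 = 1 + 2·3^2 + 2·3^4 + 2·3^5 + 1·3^8. Digit sequence: (1, 0, 2, 0, 2, 2, 0, 0, 1).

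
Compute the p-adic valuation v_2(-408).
v_2(-408) = 3

v_2(n) is the largest exponent k such that 2^k divides n. Factor out: -408 = -2^3 · 51. (Sign doesn't affect v_p.) So v_2(-408) = 3.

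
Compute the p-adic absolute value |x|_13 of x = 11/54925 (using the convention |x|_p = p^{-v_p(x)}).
|11/54925|_13 = 2197

Step 1 — compute v_13(x) by factoring powers of 13 out of the numerator and denominator: v_13(11/54925) = -3. Step 2 — apply |x|_p = p^{-v_p(x)} = 13^{3} = 2197.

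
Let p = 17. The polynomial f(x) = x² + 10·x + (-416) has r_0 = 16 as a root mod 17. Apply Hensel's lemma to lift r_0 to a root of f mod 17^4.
r_3 = 16 (mod 83521)

Hensel: r_{i+1} = r_i − f(r_i)·(f′(r_i))^{-1} mod 17^{i+2}, f′(x) = 2x + 10. Iterate:
  r_0 = 16 (mod 17)
  r_1 = 16 (mod 289)
  r_2 = 16 (mod 4913)
  r_3 = 16 (mod 83521)
Final: r = 16 satisfies f(r) ≡ 0 mod 17^4.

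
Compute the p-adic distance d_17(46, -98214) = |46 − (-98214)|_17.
d_17(46, -98214) = 1/4913

Step 1 — x − y = 46 − (-98214) = 98260. Step 2 — v_17(98260) = 3 (factor: 98260 = (17^3 · 20); the sign does not affect v_p). Step 3 — |x − y|_17 = 17^{-3} = 1/4913.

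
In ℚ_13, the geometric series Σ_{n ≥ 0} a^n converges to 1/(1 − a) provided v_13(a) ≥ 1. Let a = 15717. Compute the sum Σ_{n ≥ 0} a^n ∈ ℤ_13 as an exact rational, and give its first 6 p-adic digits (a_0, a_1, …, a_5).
Σ a^n = 1/(1 − a) = -1/15716;  first 6 digits = (1, 0, 2, 7, 4, 2)

v_13(a) = 2 ≥ 1, so the series converges in ℤ_13 to 1/(1 − a) = 1/(1 − 15717) = -1/15716. Expand this rational in ℤ_13: compute digits iteratively via d_i = x_i mod 13, x_{i+1} = (x_i − d_i)/13. The first 6 digits are (1, 0, 2, 7, 4, 2).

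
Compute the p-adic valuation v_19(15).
v_19(15) = 0

v_19(n) is the largest exponent k such that 19^k divides n. Factor out: 15 = 19^0 · 15. (Sign doesn't affect v_p.) So v_19(15) = 0.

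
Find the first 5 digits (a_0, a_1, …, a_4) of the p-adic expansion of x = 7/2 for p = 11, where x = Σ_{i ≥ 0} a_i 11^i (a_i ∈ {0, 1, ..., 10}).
(a_0, …, a_4) = (9, 5, 5, 5, 5)

v_11(7/2) = 0 (numerator and denominator both coprime to 11), so x ∈ ℤ_11^×. Compute digits iteratively via a_i = x_i mod 11, x_{i+1} = (x_i − a_i)/11, with x_0 = x:
  x_0 = 7/2;  a_0 = 9;  x_1 = (x_0 − 9)/11 = -1/2
  x_1 = -1/2;  a_1 = 5;  x_2 = (x_1 − 5)/11 = -1/2
  x_2 = -1/2;  a_2 = 5;  x_3 = (x_2 − 5)/11 = -1/2
  x_3 = -1/2;  a_3 = 5;  x_4 = (x_3 − 5)/11 = -1/2
  x_4 = -1/2;  a_4 = 5;  x_5 = (x_4 − 5)/11 = -1/2
Digits: (9, 5, 5, 5, 5).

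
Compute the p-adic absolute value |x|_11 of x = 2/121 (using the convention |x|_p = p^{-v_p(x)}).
|2/121|_11 = 121

Step 1 — compute v_11(x) by factoring powers of 11 out of the numerator and denominator: v_11(2/121) = -2. Step 2 — apply |x|_p = p^{-v_p(x)} = 11^{2} = 121.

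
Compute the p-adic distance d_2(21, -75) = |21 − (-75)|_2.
d_2(21, -75) = 1/32

Step 1 — x − y = 21 − (-75) = 96. Step 2 — v_2(96) = 5 (factor: 96 = (2^5 · 3); the sign does not affect v_p). Step 3 — |x − y|_2 = 2^{-5} = 1/32.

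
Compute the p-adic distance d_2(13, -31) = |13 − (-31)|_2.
d_2(13, -31) = 1/4

Step 1 — x − y = 13 − (-31) = 44. Step 2 — v_2(44) = 2 (factor: 44 = (2^2 · 11); the sign does not affect v_p). Step 3 — |x − y|_2 = 2^{-2} = 1/4.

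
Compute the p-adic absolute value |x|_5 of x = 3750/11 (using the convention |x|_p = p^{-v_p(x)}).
|3750/11|_5 = 1/625

Step 1 — compute v_5(x) by factoring powers of 5 out of the numerator and denominator: v_5(3750/11) = 4. Step 2 — apply |x|_p = p^{-v_p(x)} = 5^{-4} = 1/625.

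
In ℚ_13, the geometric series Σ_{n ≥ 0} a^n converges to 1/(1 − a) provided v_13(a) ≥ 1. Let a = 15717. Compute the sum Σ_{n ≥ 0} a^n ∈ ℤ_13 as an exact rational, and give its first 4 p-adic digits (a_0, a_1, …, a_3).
Σ a^n = 1/(1 − a) = -1/15716;  first 4 digits = (1, 0, 2, 7)

v_13(a) = 2 ≥ 1, so the series converges in ℤ_13 to 1/(1 − a) = 1/(1 − 15717) = -1/15716. Expand this rational in ℤ_13: compute digits iteratively via d_i = x_i mod 13, x_{i+1} = (x_i − d_i)/13. The first 4 digits are (1, 0, 2, 7).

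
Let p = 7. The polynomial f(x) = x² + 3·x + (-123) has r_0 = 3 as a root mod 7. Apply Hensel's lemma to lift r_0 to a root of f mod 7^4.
r_3 = 423 (mod 2401)

Hensel: r_{i+1} = r_i − f(r_i)·(f′(r_i))^{-1} mod 7^{i+2}, f′(x) = 2x + 3. Iterate:
  r_0 = 3 (mod 7)
  r_1 = 31 (mod 49)
  r_2 = 80 (mod 343)
  r_3 = 423 (mod 2401)
Final: r = 423 satisfies f(r) ≡ 0 mod 7^4.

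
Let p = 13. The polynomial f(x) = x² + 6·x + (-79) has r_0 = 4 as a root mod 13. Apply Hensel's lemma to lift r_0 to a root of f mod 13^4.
r_3 = 11197 (mod 28561)

Hensel: r_{i+1} = r_i − f(r_i)·(f′(r_i))^{-1} mod 13^{i+2}, f′(x) = 2x + 6. Iterate:
  r_0 = 4 (mod 13)
  r_1 = 43 (mod 169)
  r_2 = 212 (mod 2197)
  r_3 = 11197 (mod 28561)
Final: r = 11197 satisfies f(r) ≡ 0 mod 13^4.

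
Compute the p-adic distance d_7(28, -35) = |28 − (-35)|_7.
d_7(28, -35) = 1/7

Step 1 — x − y = 28 − (-35) = 63. Step 2 — v_7(63) = 1 (factor: 63 = (7^1 · 9); the sign does not affect v_p). Step 3 — |x − y|_7 = 7^{-1} = 1/7.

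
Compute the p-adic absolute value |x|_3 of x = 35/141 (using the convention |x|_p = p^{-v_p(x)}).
|35/141|_3 = 3

Step 1 — compute v_3(x) by factoring powers of 3 out of the numerator and denominator: v_3(35/141) = -1. Step 2 — apply |x|_p = p^{-v_p(x)} = 3^{1} = 3.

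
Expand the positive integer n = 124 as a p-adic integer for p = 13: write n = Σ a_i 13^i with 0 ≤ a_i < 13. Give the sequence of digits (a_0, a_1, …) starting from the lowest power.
(a_0, a_1, …) = (7, 9)

Repeated division by 13 gives the digits low-to-high: 124 = 7 + 9·13^1. Digit sequence: (7, 9).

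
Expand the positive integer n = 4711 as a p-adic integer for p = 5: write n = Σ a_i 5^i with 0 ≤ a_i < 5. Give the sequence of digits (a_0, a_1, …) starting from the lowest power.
(a_0, a_1, …) = (1, 2, 3, 2, 2, 1)

Repeated division by 5 gives the digits low-to-high: 4711 = 1 + 2·5^1 + 3·5^2 + 2·5^3 + 2·5^4 + 1·5^5. Digit sequence: (1, 2, 3, 2, 2, 1).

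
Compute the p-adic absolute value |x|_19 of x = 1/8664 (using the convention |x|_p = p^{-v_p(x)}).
|1/8664|_19 = 361

Step 1 — compute v_19(x) by factoring powers of 19 out of the numerator and denominator: v_19(1/8664) = -2. Step 2 — apply |x|_p = p^{-v_p(x)} = 19^{2} = 361.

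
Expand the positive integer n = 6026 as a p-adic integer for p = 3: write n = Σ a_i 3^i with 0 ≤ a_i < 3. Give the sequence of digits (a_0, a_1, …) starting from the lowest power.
(a_0, a_1, …) = (2, 1, 0, 1, 2, 0, 2, 2)

Repeated division by 3 gives the digits low-to-high: 6026 = 2 + 1·3^1 + 1·3^3 + 2·3^4 + 2·3^6 + 2·3^7. Digit sequence: (2, 1, 0, 1, 2, 0, 2, 2).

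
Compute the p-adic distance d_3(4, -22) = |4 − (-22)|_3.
d_3(4, -22) = 1

Step 1 — x − y = 4 − (-22) = 26. Step 2 — v_3(26) = 0 (factor: 26 = (3^0 · 26); the sign does not affect v_p). Step 3 — |x − y|_3 = 3^{0} = 1.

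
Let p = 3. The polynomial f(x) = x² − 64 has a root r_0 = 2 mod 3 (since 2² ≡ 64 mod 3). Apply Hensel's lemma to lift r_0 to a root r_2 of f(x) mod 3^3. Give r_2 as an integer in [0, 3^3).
r_2 = 8 (mod 27)

Hensel's recurrence: r_{i+1} = r_i − f(r_i)·(f′(r_i))^{-1} mod 3^{i+2}, with f′(x) = 2x. Iterate:
  r_0 = 2 (mod 3)
  r_1 = 8 (mod 9)
  r_2 = 8 (mod 27)
Final: r_2 = 8, and one checks f(r_2) ≡ 0 mod 3^3.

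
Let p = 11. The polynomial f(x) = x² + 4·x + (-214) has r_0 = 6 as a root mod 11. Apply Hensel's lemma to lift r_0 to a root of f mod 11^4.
r_3 = 2239 (mod 14641)

Hensel: r_{i+1} = r_i − f(r_i)·(f′(r_i))^{-1} mod 11^{i+2}, f′(x) = 2x + 4. Iterate:
  r_0 = 6 (mod 11)
  r_1 = 61 (mod 121)
  r_2 = 908 (mod 1331)
  r_3 = 2239 (mod 14641)
Final: r = 2239 satisfies f(r) ≡ 0 mod 11^4.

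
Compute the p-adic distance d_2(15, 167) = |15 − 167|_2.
d_2(15, 167) = 1/8

Step 1 — x − y = 15 − 167 = -152. Step 2 — v_2(-152) = 3 (factor: -152 = −(2^3 · 19); the sign does not affect v_p). Step 3 — |x − y|_2 = 2^{-3} = 1/8.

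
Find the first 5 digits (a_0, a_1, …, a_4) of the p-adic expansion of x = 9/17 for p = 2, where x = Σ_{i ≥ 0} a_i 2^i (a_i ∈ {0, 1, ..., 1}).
(a_0, …, a_4) = (1, 0, 0, 1, 1)

v_2(9/17) = 0 (numerator and denominator both coprime to 2), so x ∈ ℤ_2^×. Compute digits iteratively via a_i = x_i mod 2, x_{i+1} = (x_i − a_i)/2, with x_0 = x:
  x_0 = 9/17;  a_0 = 1;  x_1 = (x_0 − 1)/2 = -4/17
  x_1 = -4/17;  a_1 = 0;  x_2 = (x_1 − 0)/2 = -2/17
  x_2 = -2/17;  a_2 = 0;  x_3 = (x_2 − 0)/2 = -1/17
  x_3 = -1/17;  a_3 = 1;  x_4 = (x_3 − 1)/2 = -9/17
  x_4 = -9/17;  a_4 = 1;  x_5 = (x_4 − 1)/2 = -13/17
Digits: (1, 0, 0, 1, 1).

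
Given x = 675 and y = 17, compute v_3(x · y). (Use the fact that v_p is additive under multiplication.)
v_3(11475) = 3

v_p(x) = 3 (factor: 675 = 3^3 · 25); v_p(y) = 0 (factor: 17 = 3^0 · 17). Additivity: v_p(xy) = v_p(x) + v_p(y) = 3 + 0 = 3. (Direct check: xy = 11475 = 3^3 · (425).)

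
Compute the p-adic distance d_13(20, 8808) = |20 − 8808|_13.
d_13(20, 8808) = 1/2197

Step 1 — x − y = 20 − 8808 = -8788. Step 2 — v_13(-8788) = 3 (factor: -8788 = −(13^3 · 4); the sign does not affect v_p). Step 3 — |x − y|_13 = 13^{-3} = 1/2197.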